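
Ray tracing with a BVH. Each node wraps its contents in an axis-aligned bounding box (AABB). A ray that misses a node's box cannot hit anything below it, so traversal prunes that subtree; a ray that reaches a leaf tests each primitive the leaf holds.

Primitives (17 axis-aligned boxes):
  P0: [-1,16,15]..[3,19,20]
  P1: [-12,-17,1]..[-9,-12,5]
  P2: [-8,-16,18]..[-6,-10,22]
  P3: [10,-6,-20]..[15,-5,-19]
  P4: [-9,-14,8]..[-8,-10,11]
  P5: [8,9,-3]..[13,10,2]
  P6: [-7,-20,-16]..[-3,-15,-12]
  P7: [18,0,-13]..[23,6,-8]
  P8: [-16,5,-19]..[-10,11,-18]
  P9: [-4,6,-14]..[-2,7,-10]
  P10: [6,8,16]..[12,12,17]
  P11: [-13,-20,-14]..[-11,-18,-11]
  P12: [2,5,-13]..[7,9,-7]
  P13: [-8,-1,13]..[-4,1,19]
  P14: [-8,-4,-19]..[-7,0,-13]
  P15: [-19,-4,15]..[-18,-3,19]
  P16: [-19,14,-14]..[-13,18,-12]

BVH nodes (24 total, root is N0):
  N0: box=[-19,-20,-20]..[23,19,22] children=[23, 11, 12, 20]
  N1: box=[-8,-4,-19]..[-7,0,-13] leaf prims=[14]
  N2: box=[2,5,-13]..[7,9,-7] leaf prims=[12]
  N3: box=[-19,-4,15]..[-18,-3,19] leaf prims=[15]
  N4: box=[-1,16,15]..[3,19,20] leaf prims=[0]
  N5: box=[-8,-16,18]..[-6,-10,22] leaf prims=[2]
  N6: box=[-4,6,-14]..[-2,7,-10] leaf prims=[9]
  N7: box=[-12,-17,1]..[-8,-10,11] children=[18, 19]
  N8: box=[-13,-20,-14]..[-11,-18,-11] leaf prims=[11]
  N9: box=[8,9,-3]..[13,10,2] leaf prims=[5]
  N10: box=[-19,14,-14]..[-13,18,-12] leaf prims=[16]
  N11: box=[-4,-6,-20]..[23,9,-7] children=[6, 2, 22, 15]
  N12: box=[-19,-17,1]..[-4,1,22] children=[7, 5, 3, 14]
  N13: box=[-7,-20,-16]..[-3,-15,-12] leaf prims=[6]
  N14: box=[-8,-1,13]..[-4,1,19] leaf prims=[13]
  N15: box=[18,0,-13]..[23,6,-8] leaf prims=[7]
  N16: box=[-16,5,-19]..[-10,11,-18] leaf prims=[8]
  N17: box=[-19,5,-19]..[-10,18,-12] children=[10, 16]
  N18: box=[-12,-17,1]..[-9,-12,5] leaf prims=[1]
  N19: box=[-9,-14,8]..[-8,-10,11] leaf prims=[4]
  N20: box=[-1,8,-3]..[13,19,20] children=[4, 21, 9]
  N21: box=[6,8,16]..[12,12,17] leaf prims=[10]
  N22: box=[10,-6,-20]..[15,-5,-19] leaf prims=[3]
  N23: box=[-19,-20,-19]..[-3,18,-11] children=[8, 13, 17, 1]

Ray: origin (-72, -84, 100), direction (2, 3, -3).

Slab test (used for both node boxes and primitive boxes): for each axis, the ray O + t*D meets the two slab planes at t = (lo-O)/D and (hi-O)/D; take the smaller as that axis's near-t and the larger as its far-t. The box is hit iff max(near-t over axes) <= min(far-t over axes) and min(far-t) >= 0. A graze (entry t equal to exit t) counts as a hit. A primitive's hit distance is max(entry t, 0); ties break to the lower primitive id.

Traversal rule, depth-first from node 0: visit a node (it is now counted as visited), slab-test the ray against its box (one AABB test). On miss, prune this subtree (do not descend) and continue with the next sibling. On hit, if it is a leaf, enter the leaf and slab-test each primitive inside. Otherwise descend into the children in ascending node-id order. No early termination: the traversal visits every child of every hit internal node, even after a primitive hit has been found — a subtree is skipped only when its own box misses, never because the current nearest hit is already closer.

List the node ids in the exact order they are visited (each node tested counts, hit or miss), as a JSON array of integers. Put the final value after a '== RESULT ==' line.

Walk:
N0 x:[53/2,95/2] y:[64/3,103/3] z:[26,40] -> hit [53/2,103/3], descend [11, 12, 20, 23]
  N11 x:[34,95/2] y:[26,31] z:[107/3,40] -> miss, prune
  N12 x:[53/2,34] y:[67/3,85/3] z:[26,33] -> hit [53/2,85/3], descend [3, 5, 7, 14]
    N3 x:[53/2,27] y:[80/3,27] z:[27,85/3] -> hit [27,27] leaf, test {P15@t=27}
    N5 x:[32,33] y:[68/3,74/3] z:[26,82/3] -> miss, prune
    N7 x:[30,32] y:[67/3,74/3] z:[89/3,33] -> miss, prune
    N14 x:[32,34] y:[83/3,85/3] z:[27,29] -> miss, prune
  N20 x:[71/2,85/2] y:[92/3,103/3] z:[80/3,103/3] -> miss, prune
  N23 x:[53/2,69/2] y:[64/3,34] z:[37,119/3] -> miss, prune

Summary -> nodes [0, 11, 12, 3, 5, 7, 14, 20, 23]; box-tests=9; leaf-entries=1; first=P15

== RESULT ==
[0, 11, 12, 3, 5, 7, 14, 20, 23]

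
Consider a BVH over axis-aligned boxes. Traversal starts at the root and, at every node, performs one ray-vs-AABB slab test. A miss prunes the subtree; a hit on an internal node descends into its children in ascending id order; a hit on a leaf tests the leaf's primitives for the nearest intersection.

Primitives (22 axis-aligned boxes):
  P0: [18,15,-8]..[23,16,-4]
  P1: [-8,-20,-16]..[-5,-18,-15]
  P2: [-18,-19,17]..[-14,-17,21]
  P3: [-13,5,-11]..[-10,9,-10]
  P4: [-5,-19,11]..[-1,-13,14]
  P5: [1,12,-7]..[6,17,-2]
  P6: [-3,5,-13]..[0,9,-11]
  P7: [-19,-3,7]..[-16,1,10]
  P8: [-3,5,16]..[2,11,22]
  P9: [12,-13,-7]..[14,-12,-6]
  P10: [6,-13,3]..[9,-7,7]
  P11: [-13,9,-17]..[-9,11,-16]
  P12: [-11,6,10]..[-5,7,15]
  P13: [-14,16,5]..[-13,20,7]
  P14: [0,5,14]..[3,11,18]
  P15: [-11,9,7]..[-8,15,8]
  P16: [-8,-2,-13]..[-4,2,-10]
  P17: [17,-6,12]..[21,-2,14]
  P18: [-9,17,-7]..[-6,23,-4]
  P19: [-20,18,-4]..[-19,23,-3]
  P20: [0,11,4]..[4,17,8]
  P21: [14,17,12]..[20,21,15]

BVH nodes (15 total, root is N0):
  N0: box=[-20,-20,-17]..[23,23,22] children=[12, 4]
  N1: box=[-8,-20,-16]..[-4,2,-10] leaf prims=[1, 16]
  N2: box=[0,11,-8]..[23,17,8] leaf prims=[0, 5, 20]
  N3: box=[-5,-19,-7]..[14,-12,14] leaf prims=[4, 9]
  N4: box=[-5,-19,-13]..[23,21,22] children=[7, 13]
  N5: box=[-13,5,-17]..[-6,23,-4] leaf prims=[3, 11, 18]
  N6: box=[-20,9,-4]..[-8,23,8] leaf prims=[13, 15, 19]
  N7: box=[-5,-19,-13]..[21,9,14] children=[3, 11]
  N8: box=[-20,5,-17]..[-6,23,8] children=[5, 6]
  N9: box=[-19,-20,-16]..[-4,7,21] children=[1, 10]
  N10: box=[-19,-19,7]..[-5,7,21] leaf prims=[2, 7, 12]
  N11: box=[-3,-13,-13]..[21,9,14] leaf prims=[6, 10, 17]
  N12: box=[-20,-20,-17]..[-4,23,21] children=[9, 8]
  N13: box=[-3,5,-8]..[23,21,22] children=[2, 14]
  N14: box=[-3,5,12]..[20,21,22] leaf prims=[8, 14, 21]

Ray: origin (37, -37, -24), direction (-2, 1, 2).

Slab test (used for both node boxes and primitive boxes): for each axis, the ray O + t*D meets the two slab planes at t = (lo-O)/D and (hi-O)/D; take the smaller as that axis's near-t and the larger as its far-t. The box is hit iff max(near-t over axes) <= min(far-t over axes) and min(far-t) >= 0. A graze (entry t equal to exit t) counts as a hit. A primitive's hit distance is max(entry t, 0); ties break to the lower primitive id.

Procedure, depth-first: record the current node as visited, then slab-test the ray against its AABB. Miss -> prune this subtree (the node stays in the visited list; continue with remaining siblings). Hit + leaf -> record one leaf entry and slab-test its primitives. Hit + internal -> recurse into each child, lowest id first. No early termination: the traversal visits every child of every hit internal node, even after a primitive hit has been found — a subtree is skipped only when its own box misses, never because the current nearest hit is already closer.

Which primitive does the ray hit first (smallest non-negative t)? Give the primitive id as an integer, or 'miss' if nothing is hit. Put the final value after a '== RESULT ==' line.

Traverse from the root:
N0 x:[7,57/2] y:[17,60] z:[7/2,23] -> hit [17,23], descend [4, 12]
  N4 x:[7,21] y:[18,58] z:[11/2,23] -> hit [18,21], descend [7, 13]
    N7 x:[8,21] y:[18,46] z:[11/2,19] -> hit [18,19], descend [3, 11]
      N3 x:[23/2,21] y:[18,25] z:[17/2,19] -> hit [18,19] leaf, test {P4@t=19, P9(miss)}
      N11 x:[8,20] y:[24,46] z:[11/2,19] -> miss, prune
    N13 x:[7,20] y:[42,58] z:[8,23] -> miss, prune
  N12 x:[41/2,57/2] y:[17,60] z:[7/2,45/2] -> hit [41/2,45/2], descend [8, 9]
    N8 x:[43/2,57/2] y:[42,60] z:[7/2,16] -> miss, prune
    N9 x:[41/2,28] y:[17,44] z:[4,45/2] -> hit [41/2,45/2], descend [1, 10]
      N1 x:[41/2,45/2] y:[17,39] z:[4,7] -> miss, prune
      N10 x:[21,28] y:[18,44] z:[31/2,45/2] -> hit [21,45/2] leaf, test {P2(miss), P7(miss), P12(miss)}

order=[0, 4, 7, 3, 11, 13, 12, 8, 9, 1, 10]  |boxes|=11  |leaves|=2  hit=P4

== RESULT ==
4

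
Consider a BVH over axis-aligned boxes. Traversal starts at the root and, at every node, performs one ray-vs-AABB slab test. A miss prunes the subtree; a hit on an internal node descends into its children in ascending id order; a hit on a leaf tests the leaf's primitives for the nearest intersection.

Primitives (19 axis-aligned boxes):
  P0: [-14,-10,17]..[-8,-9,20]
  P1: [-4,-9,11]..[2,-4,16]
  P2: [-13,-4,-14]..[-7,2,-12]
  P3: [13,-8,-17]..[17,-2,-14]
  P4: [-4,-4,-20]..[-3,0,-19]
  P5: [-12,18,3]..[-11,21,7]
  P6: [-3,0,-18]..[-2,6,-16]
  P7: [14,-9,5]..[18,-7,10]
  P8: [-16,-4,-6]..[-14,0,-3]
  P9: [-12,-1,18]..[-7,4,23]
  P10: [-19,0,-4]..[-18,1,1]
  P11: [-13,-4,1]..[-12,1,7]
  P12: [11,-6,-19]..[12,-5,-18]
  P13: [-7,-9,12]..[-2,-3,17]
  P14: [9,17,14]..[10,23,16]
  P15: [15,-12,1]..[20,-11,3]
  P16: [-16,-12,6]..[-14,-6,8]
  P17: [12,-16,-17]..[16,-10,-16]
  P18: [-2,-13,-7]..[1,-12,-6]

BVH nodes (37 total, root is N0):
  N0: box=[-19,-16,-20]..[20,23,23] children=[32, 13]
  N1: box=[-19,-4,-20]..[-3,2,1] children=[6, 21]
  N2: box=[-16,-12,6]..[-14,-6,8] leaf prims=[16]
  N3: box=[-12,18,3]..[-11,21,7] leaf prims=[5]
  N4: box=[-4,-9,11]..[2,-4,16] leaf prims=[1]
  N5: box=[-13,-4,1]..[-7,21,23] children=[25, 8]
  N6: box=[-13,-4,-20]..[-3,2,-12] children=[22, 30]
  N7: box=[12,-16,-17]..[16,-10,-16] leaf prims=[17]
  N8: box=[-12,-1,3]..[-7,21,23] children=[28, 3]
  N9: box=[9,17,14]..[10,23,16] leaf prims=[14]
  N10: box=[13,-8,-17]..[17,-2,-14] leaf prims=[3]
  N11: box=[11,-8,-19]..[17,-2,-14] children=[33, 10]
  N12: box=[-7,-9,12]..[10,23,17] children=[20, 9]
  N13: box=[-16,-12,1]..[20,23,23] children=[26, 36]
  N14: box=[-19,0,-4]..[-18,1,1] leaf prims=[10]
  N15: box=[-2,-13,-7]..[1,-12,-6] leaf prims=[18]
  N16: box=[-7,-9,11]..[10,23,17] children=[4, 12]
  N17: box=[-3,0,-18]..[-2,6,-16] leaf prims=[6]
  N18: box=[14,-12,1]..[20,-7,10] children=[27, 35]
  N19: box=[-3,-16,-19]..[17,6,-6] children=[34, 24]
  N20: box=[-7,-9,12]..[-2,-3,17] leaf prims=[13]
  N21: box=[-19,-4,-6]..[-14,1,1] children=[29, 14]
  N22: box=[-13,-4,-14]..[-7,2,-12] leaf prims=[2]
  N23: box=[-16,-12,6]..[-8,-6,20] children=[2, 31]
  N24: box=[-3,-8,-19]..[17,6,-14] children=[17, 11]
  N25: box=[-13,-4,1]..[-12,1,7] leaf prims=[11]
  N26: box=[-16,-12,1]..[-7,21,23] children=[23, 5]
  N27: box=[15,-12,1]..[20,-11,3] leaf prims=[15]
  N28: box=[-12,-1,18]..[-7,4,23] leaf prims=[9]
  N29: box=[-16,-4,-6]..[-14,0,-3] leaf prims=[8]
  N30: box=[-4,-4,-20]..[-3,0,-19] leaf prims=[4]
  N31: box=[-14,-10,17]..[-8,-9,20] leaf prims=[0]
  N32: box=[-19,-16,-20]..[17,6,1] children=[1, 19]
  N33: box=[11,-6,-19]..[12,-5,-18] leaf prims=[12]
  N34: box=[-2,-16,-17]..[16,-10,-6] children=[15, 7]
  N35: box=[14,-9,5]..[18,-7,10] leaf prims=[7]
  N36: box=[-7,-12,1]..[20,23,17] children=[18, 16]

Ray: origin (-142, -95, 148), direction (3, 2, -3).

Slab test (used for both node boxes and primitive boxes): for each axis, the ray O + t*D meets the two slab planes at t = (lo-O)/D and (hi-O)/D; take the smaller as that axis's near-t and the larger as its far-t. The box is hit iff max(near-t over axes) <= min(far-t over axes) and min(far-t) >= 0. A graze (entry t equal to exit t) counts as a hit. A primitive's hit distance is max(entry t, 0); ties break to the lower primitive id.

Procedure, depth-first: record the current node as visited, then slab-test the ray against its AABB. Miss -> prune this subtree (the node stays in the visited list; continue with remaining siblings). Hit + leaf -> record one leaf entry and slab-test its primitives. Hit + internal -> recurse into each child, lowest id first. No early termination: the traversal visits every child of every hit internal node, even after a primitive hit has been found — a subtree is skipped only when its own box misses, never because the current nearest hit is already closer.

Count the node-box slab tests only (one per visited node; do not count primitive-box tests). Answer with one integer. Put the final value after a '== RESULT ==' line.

Traverse from the root:
N0 x:[41,54] y:[79/2,59] z:[125/3,56] -> hit [125/3,54], descend [13, 32]
  N13 x:[42,54] y:[83/2,59] z:[125/3,49] -> hit [42,49], descend [26, 36]
    N26 x:[42,45] y:[83/2,58] z:[125/3,49] -> hit [42,45], descend [5, 23]
      N5 x:[43,45] y:[91/2,58] z:[125/3,49] -> miss, prune
      N23 x:[42,134/3] y:[83/2,89/2] z:[128/3,142/3] -> hit [128/3,89/2], descend [2, 31]
        N2 x:[42,128/3] y:[83/2,89/2] z:[140/3,142/3] -> miss, prune
        N31 x:[128/3,134/3] y:[85/2,43] z:[128/3,131/3] -> hit [128/3,43] leaf, test {P0@t=128/3}
    N36 x:[45,54] y:[83/2,59] z:[131/3,49] -> hit [45,49], descend [16, 18]
      N16 x:[45,152/3] y:[43,59] z:[131/3,137/3] -> hit [45,137/3], descend [4, 12]
        N4 x:[46,48] y:[43,91/2] z:[44,137/3] -> miss, prune
        N12 x:[45,152/3] y:[43,59] z:[131/3,136/3] -> hit [45,136/3], descend [9, 20]
          N9 x:[151/3,152/3] y:[56,59] z:[44,134/3] -> miss, prune
          N20 x:[45,140/3] y:[43,46] z:[131/3,136/3] -> hit [45,136/3] leaf, test {P13@t=45}
      N18 x:[52,54] y:[83/2,44] z:[46,49] -> miss, prune
  N32 x:[41,53] y:[79/2,101/2] z:[49,56] -> hit [49,101/2], descend [1, 19]
    N1 x:[41,139/3] y:[91/2,97/2] z:[49,56] -> miss, prune
    N19 x:[139/3,53] y:[79/2,101/2] z:[154/3,167/3] -> miss, prune

Summary -> nodes [0, 13, 26, 5, 23, 2, 31, 36, 16, 4, 12, 9, 20, 18, 32, 1, 19]; box-tests=17; leaf-entries=2; first=P0

== RESULT ==
17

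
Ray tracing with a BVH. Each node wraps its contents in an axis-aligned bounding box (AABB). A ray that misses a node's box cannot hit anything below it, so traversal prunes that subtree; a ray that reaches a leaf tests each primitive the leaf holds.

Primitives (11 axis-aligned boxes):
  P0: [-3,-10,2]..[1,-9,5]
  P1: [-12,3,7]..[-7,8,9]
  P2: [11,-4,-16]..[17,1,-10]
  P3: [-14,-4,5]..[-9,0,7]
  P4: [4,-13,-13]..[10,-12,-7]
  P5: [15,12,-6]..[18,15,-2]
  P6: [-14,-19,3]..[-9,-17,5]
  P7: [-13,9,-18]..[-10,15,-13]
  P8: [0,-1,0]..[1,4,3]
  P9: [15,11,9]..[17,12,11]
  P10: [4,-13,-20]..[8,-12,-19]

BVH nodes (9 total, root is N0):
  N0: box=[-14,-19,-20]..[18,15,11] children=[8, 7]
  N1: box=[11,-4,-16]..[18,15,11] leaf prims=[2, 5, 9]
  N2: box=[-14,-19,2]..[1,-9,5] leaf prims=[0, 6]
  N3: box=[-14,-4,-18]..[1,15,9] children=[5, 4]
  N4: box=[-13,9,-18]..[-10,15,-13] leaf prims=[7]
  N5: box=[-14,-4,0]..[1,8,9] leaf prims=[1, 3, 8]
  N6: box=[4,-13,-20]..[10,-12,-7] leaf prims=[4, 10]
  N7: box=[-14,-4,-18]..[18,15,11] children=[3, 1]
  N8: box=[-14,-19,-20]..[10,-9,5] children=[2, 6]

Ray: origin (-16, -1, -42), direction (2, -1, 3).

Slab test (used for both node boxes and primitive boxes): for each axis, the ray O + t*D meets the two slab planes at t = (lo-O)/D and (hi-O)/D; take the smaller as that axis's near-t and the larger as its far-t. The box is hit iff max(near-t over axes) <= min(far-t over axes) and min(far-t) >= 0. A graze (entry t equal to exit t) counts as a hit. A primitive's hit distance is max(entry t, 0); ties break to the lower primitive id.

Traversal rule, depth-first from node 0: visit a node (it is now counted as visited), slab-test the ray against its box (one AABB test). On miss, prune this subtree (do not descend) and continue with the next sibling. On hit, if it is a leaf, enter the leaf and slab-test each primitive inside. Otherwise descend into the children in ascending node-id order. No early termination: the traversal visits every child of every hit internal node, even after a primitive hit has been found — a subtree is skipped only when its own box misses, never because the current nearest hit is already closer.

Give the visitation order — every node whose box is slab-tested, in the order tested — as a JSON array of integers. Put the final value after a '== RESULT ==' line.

Trace the traversal:
N0 x:[1,17] y:[-16,18] z:[22/3,53/3] -> hit [22/3,17], descend [7, 8]
  N7 x:[1,17] y:[-16,3] z:[8,53/3] -> miss, prune
  N8 x:[1,13] y:[8,18] z:[22/3,47/3] -> hit [8,13], descend [2, 6]
    N2 x:[1,17/2] y:[8,18] z:[44/3,47/3] -> miss, prune
    N6 x:[10,13] y:[11,12] z:[22/3,35/3] -> hit [11,35/3] leaf, test {P4@t=11, P10(miss)}

Visited [0, 7, 8, 2, 6]. Tests: 5 box, 1 leaf. Nearest: P4.

== RESULT ==
[0, 7, 8, 2, 6]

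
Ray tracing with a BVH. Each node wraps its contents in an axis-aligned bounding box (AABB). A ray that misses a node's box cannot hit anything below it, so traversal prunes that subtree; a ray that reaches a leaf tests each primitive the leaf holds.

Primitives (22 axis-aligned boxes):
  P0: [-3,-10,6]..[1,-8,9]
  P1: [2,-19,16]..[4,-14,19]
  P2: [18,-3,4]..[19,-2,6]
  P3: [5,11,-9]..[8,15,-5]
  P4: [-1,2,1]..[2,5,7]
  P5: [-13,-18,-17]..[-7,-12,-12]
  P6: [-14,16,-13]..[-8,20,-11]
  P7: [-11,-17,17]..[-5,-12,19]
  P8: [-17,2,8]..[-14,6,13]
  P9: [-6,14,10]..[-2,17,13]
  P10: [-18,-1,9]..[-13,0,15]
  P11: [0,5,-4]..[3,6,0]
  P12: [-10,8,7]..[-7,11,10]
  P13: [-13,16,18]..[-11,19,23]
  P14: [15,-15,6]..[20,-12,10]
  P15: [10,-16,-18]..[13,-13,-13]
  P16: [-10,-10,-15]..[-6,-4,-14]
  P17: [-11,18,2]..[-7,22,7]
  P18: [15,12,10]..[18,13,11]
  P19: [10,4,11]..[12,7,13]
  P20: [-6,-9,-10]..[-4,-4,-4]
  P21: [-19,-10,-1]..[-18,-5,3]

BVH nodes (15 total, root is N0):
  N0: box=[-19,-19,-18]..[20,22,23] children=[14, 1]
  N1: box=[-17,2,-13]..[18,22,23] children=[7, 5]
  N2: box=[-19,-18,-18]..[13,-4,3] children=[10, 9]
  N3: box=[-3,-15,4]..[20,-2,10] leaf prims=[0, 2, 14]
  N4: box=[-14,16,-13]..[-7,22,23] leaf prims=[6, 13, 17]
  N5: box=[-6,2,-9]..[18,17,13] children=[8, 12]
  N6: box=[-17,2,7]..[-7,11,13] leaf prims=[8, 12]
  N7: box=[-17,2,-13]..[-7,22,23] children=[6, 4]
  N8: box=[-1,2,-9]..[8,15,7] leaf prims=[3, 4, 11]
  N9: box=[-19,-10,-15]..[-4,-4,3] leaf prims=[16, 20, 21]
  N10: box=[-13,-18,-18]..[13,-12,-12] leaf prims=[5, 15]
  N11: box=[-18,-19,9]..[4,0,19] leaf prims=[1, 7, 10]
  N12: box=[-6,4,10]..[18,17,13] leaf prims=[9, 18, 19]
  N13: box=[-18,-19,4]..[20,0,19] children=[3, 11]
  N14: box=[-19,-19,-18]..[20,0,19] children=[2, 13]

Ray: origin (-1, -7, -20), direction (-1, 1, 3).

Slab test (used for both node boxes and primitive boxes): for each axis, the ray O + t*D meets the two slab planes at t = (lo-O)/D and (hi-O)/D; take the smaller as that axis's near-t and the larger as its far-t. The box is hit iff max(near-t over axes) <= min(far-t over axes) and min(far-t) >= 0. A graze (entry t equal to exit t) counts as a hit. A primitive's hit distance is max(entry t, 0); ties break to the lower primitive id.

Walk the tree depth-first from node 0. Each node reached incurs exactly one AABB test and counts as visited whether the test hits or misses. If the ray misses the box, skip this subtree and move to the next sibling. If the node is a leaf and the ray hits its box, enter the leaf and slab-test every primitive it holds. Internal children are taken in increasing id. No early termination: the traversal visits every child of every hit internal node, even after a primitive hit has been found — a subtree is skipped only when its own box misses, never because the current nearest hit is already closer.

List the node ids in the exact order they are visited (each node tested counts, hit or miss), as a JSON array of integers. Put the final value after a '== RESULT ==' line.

Traverse from the root:
N0 x:[-21,18] y:[-12,29] z:[2/3,43/3] -> hit [2/3,43/3], descend [1, 14]
  N1 x:[-19,16] y:[9,29] z:[7/3,43/3] -> hit [9,43/3], descend [5, 7]
    N5 x:[-19,5] y:[9,24] z:[11/3,11] -> miss, prune
    N7 x:[6,16] y:[9,29] z:[7/3,43/3] -> hit [9,43/3], descend [4, 6]
      N4 x:[6,13] y:[23,29] z:[7/3,43/3] -> miss, prune
      N6 x:[6,16] y:[9,18] z:[9,11] -> hit [9,11] leaf, test {P8(miss), P12(miss)}
  N14 x:[-21,18] y:[-12,7] z:[2/3,13] -> hit [2/3,7], descend [2, 13]
    N2 x:[-14,18] y:[-11,3] z:[2/3,23/3] -> hit [2/3,3], descend [9, 10]
      N9 x:[3,18] y:[-3,3] z:[5/3,23/3] -> hit [3,3] leaf, test {P16(miss), P20(miss), P21(miss)}
      N10 x:[-14,12] y:[-11,-5] z:[2/3,8/3] -> miss, prune
    N13 x:[-21,17] y:[-12,7] z:[8,13] -> miss, prune

Summary -> nodes [0, 1, 5, 7, 4, 6, 14, 2, 9, 10, 13]; box-tests=11; leaf-entries=2; first=miss

== RESULT ==
[0, 1, 5, 7, 4, 6, 14, 2, 9, 10, 13]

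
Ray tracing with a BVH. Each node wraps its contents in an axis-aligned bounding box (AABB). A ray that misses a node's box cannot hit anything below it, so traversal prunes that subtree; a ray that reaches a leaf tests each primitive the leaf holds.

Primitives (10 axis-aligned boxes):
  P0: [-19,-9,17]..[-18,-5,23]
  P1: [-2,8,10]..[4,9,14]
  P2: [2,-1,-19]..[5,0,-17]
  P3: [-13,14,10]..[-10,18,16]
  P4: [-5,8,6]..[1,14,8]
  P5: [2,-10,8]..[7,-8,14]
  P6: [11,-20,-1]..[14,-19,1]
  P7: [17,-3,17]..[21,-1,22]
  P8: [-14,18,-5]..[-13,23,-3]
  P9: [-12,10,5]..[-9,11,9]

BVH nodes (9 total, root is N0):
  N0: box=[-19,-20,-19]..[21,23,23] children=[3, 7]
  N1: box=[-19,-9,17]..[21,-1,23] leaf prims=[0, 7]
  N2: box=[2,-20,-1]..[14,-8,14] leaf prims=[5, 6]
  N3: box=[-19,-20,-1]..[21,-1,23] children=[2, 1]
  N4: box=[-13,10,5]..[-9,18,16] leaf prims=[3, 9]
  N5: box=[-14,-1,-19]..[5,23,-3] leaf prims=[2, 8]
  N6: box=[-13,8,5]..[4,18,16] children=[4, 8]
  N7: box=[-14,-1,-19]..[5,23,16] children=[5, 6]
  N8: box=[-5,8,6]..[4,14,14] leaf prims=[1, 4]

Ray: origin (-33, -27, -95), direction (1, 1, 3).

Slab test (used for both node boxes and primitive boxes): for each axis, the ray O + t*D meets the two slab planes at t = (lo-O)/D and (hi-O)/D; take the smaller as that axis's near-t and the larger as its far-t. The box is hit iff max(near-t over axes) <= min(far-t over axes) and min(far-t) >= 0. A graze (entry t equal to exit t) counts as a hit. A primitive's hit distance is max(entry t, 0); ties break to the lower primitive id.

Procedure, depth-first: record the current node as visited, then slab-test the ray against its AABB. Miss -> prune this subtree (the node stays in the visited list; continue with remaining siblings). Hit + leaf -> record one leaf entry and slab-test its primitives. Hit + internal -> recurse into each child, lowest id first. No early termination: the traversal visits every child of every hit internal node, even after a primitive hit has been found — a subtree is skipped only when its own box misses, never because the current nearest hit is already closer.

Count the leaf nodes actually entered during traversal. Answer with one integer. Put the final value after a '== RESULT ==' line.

Trace the traversal:
N0 x:[14,54] y:[7,50] z:[76/3,118/3] -> hit [76/3,118/3], descend [3, 7]
  N3 x:[14,54] y:[7,26] z:[94/3,118/3] -> miss, prune
  N7 x:[19,38] y:[26,50] z:[76/3,37] -> hit [26,37], descend [5, 6]
    N5 x:[19,38] y:[26,50] z:[76/3,92/3] -> hit [26,92/3] leaf, test {P2(miss), P8(miss)}
    N6 x:[20,37] y:[35,45] z:[100/3,37] -> hit [35,37], descend [4, 8]
      N4 x:[20,24] y:[37,45] z:[100/3,37] -> miss, prune
      N8 x:[28,37] y:[35,41] z:[101/3,109/3] -> hit [35,109/3] leaf, test {P1@t=35, P4(miss)}

Summary -> nodes [0, 3, 7, 5, 6, 4, 8]; box-tests=7; leaf-entries=2; first=P1

== RESULT ==
2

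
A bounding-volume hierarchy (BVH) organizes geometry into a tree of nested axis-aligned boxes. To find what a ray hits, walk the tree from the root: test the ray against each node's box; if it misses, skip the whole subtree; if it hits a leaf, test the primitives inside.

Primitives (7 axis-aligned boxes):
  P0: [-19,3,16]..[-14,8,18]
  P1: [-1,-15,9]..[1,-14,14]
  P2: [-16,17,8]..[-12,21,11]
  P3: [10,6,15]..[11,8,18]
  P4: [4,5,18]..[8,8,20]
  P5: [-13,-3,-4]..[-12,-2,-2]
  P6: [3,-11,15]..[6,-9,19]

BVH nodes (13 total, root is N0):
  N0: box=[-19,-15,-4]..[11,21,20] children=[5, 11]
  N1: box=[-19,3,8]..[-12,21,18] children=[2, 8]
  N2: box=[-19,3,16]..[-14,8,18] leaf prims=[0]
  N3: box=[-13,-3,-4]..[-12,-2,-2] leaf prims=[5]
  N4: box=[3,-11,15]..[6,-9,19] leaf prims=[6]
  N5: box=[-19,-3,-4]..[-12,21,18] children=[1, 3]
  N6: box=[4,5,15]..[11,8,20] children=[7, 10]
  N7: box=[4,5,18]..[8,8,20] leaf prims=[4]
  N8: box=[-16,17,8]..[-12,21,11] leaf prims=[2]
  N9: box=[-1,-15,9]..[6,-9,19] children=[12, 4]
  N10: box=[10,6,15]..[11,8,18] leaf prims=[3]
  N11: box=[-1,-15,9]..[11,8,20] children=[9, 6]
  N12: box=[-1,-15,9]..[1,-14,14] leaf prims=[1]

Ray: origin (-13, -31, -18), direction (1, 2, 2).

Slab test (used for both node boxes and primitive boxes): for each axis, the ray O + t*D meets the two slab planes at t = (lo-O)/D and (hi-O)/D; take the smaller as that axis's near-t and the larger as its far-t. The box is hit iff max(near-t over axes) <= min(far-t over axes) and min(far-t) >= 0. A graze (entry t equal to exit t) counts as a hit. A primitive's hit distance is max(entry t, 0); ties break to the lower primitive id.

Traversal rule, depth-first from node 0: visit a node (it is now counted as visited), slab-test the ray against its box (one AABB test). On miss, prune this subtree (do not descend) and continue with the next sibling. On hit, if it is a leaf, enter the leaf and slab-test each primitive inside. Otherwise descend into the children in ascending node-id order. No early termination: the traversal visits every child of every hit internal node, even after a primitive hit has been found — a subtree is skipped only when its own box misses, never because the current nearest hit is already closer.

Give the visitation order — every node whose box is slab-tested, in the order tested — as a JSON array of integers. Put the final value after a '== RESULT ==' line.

Trace the traversal:
N0 x:[-6,24] y:[8,26] z:[7,19] -> hit [8,19], descend [5, 11]
  N5 x:[-6,1] y:[14,26] z:[7,18] -> miss, prune
  N11 x:[12,24] y:[8,39/2] z:[27/2,19] -> hit [27/2,19], descend [6, 9]
    N6 x:[17,24] y:[18,39/2] z:[33/2,19] -> hit [18,19], descend [7, 10]
      N7 x:[17,21] y:[18,39/2] z:[18,19] -> hit [18,19] leaf, test {P4@t=18}
      N10 x:[23,24] y:[37/2,39/2] z:[33/2,18] -> miss, prune
    N9 x:[12,19] y:[8,11] z:[27/2,37/2] -> miss, prune

Summary -> nodes [0, 5, 11, 6, 7, 10, 9]; box-tests=7; leaf-entries=1; first=P4

== RESULT ==
[0, 5, 11, 6, 7, 10, 9]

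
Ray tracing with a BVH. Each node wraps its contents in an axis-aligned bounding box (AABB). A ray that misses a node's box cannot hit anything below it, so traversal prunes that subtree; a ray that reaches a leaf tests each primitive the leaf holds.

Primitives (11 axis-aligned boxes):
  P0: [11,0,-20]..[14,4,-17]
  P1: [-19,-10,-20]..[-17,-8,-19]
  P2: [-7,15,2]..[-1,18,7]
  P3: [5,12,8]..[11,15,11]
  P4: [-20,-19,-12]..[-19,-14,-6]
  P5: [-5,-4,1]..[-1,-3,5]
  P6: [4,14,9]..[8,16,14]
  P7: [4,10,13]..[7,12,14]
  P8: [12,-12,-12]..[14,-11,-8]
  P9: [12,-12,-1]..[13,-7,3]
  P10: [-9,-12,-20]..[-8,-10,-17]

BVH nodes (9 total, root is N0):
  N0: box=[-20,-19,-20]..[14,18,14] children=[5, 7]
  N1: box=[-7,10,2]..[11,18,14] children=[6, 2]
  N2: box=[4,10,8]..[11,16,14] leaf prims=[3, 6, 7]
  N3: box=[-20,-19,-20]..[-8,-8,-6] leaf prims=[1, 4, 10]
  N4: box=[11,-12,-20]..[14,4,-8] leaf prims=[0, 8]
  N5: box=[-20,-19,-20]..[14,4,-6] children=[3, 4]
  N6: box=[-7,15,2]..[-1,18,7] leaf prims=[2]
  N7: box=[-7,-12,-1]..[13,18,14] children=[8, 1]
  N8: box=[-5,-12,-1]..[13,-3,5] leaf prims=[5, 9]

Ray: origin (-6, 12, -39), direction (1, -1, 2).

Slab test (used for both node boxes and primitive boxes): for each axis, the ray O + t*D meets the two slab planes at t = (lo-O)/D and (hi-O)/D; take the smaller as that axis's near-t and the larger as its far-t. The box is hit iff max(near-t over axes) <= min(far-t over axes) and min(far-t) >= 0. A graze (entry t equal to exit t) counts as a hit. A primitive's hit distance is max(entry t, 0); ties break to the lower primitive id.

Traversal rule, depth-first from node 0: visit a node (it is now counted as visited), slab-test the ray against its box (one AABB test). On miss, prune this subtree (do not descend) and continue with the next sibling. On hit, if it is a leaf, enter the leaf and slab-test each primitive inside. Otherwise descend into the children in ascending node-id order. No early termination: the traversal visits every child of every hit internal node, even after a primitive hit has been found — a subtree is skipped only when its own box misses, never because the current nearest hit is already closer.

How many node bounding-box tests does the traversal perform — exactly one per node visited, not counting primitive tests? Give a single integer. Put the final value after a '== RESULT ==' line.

Traverse from the root:
N0 x:[-14,20] y:[-6,31] z:[19/2,53/2] -> hit [19/2,20], descend [5, 7]
  N5 x:[-14,20] y:[8,31] z:[19/2,33/2] -> hit [19/2,33/2], descend [3, 4]
    N3 x:[-14,-2] y:[20,31] z:[19/2,33/2] -> miss, prune
    N4 x:[17,20] y:[8,24] z:[19/2,31/2] -> miss, prune
  N7 x:[-1,19] y:[-6,24] z:[19,53/2] -> hit [19,19], descend [1, 8]
    N1 x:[-1,17] y:[-6,2] z:[41/2,53/2] -> miss, prune
    N8 x:[1,19] y:[15,24] z:[19,22] -> hit [19,19] leaf, test {P5(miss), P9@t=19}

Visited [0, 5, 3, 4, 7, 1, 8]. Tests: 7 box, 1 leaf. Nearest: P9.

== RESULT ==
7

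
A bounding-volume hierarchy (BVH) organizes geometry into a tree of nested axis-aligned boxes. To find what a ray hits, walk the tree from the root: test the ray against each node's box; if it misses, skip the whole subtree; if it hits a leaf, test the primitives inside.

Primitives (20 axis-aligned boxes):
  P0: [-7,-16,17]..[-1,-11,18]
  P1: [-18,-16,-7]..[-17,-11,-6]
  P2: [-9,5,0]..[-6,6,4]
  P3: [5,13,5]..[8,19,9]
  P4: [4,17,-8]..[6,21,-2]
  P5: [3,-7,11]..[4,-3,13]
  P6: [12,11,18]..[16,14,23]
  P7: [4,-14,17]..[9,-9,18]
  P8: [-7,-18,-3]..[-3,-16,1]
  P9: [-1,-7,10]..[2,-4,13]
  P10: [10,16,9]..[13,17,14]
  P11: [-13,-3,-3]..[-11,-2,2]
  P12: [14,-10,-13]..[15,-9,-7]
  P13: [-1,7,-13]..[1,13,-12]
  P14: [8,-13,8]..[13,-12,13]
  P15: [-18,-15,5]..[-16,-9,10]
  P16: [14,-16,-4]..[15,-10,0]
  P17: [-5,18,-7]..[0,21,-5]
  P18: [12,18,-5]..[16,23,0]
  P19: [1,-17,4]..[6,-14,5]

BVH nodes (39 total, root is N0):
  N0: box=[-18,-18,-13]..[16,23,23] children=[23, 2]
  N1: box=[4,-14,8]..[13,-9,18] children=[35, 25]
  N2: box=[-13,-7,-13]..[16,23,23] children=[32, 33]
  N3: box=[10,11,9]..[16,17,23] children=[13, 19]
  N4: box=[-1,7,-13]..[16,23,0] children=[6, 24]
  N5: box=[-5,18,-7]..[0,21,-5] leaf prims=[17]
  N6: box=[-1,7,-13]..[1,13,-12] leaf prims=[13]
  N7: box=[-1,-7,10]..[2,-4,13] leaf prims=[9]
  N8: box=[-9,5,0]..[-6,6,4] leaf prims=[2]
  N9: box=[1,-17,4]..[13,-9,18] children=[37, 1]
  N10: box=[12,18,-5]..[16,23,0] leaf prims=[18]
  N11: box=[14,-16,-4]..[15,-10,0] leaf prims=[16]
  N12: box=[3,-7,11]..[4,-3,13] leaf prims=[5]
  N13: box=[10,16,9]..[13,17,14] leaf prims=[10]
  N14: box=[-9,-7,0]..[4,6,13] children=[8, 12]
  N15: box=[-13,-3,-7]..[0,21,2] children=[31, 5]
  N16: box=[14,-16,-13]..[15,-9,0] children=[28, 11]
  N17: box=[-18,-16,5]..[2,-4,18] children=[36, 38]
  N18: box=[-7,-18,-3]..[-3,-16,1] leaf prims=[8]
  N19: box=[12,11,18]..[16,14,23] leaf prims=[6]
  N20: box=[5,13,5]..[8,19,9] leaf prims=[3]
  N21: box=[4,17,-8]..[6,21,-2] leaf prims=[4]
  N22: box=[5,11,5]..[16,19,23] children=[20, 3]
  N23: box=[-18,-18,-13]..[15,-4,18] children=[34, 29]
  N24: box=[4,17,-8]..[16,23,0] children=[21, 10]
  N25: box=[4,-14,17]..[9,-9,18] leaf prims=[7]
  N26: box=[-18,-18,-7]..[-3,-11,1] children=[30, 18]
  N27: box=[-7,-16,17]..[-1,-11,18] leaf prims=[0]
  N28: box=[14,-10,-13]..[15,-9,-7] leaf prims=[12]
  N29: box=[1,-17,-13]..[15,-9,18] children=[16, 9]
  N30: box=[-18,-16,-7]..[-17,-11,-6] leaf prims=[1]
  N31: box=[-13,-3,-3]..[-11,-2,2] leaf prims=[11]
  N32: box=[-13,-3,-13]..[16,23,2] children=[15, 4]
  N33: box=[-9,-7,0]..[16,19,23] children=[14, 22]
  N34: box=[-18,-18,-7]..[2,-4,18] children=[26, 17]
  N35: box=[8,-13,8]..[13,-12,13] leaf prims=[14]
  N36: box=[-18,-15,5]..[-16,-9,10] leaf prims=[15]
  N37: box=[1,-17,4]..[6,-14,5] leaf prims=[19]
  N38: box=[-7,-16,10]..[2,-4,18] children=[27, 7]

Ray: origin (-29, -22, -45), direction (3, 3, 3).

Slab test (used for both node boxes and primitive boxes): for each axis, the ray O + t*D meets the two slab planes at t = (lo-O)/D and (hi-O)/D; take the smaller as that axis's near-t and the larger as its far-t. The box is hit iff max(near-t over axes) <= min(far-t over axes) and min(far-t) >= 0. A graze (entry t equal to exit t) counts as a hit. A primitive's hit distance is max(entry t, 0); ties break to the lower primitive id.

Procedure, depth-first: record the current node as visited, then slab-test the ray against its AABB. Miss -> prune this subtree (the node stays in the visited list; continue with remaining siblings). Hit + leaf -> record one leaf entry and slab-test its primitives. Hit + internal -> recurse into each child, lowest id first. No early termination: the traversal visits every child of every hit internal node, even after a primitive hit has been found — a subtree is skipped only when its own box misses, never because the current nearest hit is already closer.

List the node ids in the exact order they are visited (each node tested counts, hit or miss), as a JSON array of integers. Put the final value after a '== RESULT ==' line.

Walk:
N0 x:[11/3,15] y:[4/3,15] z:[32/3,68/3] -> hit [32/3,15], descend [2, 23]
  N2 x:[16/3,15] y:[5,15] z:[32/3,68/3] -> hit [32/3,15], descend [32, 33]
    N32 x:[16/3,15] y:[19/3,15] z:[32/3,47/3] -> hit [32/3,15], descend [4, 15]
      N4 x:[28/3,15] y:[29/3,15] z:[32/3,15] -> hit [32/3,15], descend [6, 24]
        N6 x:[28/3,10] y:[29/3,35/3] z:[32/3,11] -> miss, prune
        N24 x:[11,15] y:[13,15] z:[37/3,15] -> hit [13,15], descend [10, 21]
          N10 x:[41/3,15] y:[40/3,15] z:[40/3,15] -> hit [41/3,15] leaf, test {P18@t=41/3}
          N21 x:[11,35/3] y:[13,43/3] z:[37/3,43/3] -> miss, prune
      N15 x:[16/3,29/3] y:[19/3,43/3] z:[38/3,47/3] -> miss, prune
    N33 x:[20/3,15] y:[5,41/3] z:[15,68/3] -> miss, prune
  N23 x:[11/3,44/3] y:[4/3,6] z:[32/3,21] -> miss, prune

Summary -> nodes [0, 2, 32, 4, 6, 24, 10, 21, 15, 33, 23]; box-tests=11; leaf-entries=1; first=P18

== RESULT ==
[0, 2, 32, 4, 6, 24, 10, 21, 15, 33, 23]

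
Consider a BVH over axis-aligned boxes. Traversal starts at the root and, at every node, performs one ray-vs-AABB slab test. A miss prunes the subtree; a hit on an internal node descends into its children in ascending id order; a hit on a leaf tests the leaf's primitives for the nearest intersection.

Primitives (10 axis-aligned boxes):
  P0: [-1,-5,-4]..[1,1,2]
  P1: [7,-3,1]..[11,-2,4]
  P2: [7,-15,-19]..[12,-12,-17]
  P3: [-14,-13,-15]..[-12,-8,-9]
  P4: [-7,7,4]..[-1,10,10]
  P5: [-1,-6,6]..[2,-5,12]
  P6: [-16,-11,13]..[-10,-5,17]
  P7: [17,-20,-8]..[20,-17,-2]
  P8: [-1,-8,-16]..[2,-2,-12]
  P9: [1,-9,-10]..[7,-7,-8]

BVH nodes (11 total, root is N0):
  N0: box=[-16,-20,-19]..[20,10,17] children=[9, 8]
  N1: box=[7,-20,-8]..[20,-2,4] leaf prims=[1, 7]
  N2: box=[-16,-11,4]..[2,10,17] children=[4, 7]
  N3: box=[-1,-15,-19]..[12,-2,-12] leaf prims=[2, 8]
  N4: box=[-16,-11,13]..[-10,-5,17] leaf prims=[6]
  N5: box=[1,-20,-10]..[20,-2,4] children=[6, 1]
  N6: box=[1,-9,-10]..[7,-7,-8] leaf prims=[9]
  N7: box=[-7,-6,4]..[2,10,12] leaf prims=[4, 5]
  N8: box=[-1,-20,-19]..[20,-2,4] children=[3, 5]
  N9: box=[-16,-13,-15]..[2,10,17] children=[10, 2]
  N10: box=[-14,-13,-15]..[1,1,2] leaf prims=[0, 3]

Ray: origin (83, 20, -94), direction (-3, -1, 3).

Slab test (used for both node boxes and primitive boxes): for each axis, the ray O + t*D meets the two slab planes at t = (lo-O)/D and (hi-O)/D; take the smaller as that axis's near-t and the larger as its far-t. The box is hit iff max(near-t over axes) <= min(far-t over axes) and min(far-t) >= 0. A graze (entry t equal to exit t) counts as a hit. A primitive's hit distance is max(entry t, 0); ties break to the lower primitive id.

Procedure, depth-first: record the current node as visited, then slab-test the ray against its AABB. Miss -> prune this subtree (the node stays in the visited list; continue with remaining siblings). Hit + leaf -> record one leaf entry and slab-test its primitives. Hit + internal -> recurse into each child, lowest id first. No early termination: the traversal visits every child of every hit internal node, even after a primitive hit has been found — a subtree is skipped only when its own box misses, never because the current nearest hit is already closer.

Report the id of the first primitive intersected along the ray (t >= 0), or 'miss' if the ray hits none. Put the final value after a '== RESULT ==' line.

Walk:
N0 x:[21,33] y:[10,40] z:[25,37] -> hit [25,33], descend [8, 9]
  N8 x:[21,28] y:[22,40] z:[25,98/3] -> hit [25,28], descend [3, 5]
    N3 x:[71/3,28] y:[22,35] z:[25,82/3] -> hit [25,82/3] leaf, test {P2(miss), P8@t=27}
    N5 x:[21,82/3] y:[22,40] z:[28,98/3] -> miss, prune
  N9 x:[27,33] y:[10,33] z:[79/3,37] -> hit [27,33], descend [2, 10]
    N2 x:[27,33] y:[10,31] z:[98/3,37] -> miss, prune
    N10 x:[82/3,97/3] y:[19,33] z:[79/3,32] -> hit [82/3,32] leaf, test {P0(miss), P3(miss)}

Visited [0, 8, 3, 5, 9, 2, 10]. Tests: 7 box, 2 leaf. Nearest: P8.

== RESULT ==
8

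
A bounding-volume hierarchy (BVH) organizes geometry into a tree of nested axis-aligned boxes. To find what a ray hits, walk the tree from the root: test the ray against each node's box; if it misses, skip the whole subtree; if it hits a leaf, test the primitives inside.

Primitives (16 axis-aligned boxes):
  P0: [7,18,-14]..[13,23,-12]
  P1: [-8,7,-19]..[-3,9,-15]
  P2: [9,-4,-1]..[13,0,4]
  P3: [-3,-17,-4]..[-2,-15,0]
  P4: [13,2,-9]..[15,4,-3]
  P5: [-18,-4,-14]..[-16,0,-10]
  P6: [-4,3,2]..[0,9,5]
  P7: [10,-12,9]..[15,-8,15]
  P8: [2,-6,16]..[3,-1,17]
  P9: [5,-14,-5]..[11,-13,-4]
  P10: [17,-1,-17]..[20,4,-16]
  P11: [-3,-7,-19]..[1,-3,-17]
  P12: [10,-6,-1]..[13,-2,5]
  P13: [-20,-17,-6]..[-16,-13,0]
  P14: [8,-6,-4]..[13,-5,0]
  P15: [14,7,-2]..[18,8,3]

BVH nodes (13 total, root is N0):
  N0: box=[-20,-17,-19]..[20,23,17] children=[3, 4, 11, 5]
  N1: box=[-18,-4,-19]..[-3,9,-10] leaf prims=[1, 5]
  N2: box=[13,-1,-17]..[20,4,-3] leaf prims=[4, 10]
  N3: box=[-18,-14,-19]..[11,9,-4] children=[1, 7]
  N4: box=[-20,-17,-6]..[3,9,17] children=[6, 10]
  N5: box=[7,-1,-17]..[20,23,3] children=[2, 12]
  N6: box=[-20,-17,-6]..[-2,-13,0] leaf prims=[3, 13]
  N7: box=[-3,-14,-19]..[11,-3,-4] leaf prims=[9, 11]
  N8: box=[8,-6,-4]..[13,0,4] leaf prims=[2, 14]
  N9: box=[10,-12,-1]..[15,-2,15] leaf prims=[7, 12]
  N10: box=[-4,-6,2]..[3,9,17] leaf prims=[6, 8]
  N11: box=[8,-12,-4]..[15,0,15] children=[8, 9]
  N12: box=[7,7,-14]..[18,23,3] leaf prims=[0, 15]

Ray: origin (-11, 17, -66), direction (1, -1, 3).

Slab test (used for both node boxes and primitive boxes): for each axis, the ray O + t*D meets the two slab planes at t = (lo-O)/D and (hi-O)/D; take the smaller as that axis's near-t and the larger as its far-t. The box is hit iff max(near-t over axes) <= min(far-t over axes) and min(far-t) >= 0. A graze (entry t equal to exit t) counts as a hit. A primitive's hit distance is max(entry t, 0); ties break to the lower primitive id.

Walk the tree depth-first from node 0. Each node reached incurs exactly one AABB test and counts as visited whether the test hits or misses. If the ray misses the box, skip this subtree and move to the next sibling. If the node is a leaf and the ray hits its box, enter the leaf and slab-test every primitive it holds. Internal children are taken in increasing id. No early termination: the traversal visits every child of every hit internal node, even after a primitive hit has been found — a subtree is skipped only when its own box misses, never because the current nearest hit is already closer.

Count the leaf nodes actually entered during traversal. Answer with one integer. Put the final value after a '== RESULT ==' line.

Traverse from the root:
N0 x:[-9,31] y:[-6,34] z:[47/3,83/3] -> hit [47/3,83/3], descend [3, 4, 5, 11]
  N3 x:[-7,22] y:[8,31] z:[47/3,62/3] -> hit [47/3,62/3], descend [1, 7]
    N1 x:[-7,8] y:[8,21] z:[47/3,56/3] -> miss, prune
    N7 x:[8,22] y:[20,31] z:[47/3,62/3] -> hit [20,62/3] leaf, test {P9(miss), P11(miss)}
  N4 x:[-9,14] y:[8,34] z:[20,83/3] -> miss, prune
  N5 x:[18,31] y:[-6,18] z:[49/3,23] -> hit [18,18], descend [2, 12]
    N2 x:[24,31] y:[13,18] z:[49/3,21] -> miss, prune
    N12 x:[18,29] y:[-6,10] z:[52/3,23] -> miss, prune
  N11 x:[19,26] y:[17,29] z:[62/3,27] -> hit [62/3,26], descend [8, 9]
    N8 x:[19,24] y:[17,23] z:[62/3,70/3] -> hit [62/3,23] leaf, test {P2(miss), P14@t=22}
    N9 x:[21,26] y:[19,29] z:[65/3,27] -> hit [65/3,26] leaf, test {P7@t=25, P12@t=65/3}

Summary -> nodes [0, 3, 1, 7, 4, 5, 2, 12, 11, 8, 9]; box-tests=11; leaf-entries=3; first=P12

== RESULT ==
3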